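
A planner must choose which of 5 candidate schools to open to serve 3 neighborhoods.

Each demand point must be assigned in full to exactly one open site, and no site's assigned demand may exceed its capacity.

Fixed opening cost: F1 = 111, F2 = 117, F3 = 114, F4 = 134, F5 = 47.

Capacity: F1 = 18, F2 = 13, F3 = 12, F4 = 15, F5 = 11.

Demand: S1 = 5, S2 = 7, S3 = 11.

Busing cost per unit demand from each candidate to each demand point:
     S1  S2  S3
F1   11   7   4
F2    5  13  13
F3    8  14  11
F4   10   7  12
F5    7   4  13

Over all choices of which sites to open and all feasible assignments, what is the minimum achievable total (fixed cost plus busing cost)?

Open {F1, F5}; cheapest assignment that respects the capacities:
  F1 (cap 18, load 16): S1, S3 — cost 5×11 + 11×4 = 99
  F5 (cap 11, load 7): S2 — cost 7×4 = 28
  Shipping 127, fixed 158 → total 285.
  Any other capacity-feasible assignment to {F1, F5} ships for at least 127.
Compare {F1, F2}: its best feasible assignment gives total 346.
Compare {F1, F3}: its best feasible assignment gives total 358.
Every other set of open sites that can feasibly serve all demand totals ≥ 346 even under its best assignment. Minimum: 285.

285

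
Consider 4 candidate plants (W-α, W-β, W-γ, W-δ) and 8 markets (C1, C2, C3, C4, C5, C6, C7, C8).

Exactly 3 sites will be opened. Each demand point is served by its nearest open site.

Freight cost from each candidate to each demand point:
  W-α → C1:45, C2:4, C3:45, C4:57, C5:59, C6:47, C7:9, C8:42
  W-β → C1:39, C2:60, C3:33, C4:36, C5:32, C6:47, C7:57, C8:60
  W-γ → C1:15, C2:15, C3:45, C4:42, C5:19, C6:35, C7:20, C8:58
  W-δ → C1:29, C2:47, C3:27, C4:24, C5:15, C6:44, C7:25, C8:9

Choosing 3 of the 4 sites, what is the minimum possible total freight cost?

Open {W-α, W-γ, W-δ}.
  C1→W-γ 15, C2→W-α 4, C3→W-δ 27, C4→W-δ 24, C5→W-δ 15, C6→W-γ 35, C7→W-α 9, C8→W-δ 9  ⇒ total 138.
Compare {W-β, W-γ, W-δ}: total 160.
Compare {W-α, W-β, W-δ}: total 161.
No size-3 selection does better; minimum is 138.

138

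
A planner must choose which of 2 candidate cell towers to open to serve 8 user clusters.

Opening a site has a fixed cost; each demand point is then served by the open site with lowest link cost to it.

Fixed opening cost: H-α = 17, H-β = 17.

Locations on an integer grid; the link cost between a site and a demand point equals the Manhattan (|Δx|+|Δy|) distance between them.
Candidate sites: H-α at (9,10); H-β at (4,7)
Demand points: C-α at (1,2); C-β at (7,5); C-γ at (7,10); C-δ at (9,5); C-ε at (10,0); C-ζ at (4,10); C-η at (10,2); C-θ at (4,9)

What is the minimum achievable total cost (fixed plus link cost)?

Open {H-β}: assign each demand point to its cheapest open site.
  C-α→H-β 8, C-β→H-β 5, C-γ→H-β 6, C-δ→H-β 7, C-ε→H-β 13, C-ζ→H-β 3, C-η→H-β 11, C-θ→H-β 2
  link cost 55, fixed 17 → total 72.
Compare {H-α}: link cost 61 + fixed 17 = 78.
Compare {H-α, H-β}: link cost 45 + fixed 34 = 79.

72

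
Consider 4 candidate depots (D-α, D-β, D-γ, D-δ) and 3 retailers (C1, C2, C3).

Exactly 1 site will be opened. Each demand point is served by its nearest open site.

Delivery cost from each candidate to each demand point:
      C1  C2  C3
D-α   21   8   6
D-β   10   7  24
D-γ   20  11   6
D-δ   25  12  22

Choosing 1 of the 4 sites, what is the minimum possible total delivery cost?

Open {D-α}.
  C1→D-α 21, C2→D-α 8, C3→D-α 6  ⇒ total 35.
Compare {D-γ}: total 37.
Compare {D-β}: total 41.
No size-1 selection does better; minimum is 35.

35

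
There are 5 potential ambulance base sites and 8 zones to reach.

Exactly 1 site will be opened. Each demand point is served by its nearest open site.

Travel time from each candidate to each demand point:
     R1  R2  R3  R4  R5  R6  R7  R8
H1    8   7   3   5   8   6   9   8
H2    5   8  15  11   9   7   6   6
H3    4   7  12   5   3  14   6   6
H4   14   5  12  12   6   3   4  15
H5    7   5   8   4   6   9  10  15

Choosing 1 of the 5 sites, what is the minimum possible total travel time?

Open {H1}.
  R1→H1 8, R2→H1 7, R3→H1 3, R4→H1 5, R5→H1 8, R6→H1 6, R7→H1 9, R8→H1 8  ⇒ total 54.
Compare {H3}: total 57.
Compare {H5}: total 64.
No size-1 selection does better; minimum is 54.

54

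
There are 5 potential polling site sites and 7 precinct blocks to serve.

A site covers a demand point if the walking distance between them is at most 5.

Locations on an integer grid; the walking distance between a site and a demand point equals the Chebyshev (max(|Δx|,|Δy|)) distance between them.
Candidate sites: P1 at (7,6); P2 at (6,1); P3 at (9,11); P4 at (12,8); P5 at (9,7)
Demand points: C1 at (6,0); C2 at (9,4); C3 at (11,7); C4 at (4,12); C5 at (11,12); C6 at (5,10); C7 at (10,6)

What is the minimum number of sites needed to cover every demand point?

Coverage sets (demand points within 5 of each site):
  P1: {C2, C3, C6, C7}
  P2: {C1, C2, C7}
  P3: {C3, C4, C5, C6, C7}
  P4: {C2, C3, C5, C7}
  P5: {C2, C3, C4, C5, C6, C7}
No single site covers all 7 demand points.
But {P2, P3} covers everything, so the minimum is 2.

2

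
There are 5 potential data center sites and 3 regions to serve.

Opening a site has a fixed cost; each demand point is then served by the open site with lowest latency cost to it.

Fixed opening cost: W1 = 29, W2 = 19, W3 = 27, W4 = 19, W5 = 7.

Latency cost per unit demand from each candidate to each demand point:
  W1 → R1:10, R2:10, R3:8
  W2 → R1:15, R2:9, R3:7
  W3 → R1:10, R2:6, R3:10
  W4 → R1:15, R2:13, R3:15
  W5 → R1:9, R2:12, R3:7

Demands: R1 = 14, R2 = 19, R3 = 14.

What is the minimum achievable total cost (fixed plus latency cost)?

Open {W3, W5}: assign each demand point to its cheapest open site.
  R1→W5 14×9=126, R2→W3 19×6=114, R3→W5 14×7=98
  latency cost 338, fixed 34 → total 372.
Compare {W2, W3, W5}: latency cost 338 + fixed 53 = 391.
Compare {W3, W4, W5}: latency cost 338 + fixed 53 = 391.
Compare {W2, W3}: latency cost 352 + fixed 46 = 398.
All other subsets cost ≥ 391. Minimum total cost: 372.

372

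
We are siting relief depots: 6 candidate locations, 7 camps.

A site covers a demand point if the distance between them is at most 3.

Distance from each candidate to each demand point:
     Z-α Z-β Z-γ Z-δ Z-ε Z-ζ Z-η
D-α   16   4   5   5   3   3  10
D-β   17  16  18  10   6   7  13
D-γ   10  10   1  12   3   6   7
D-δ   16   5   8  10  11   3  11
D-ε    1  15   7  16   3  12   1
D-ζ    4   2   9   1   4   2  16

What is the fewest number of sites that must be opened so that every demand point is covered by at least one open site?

Coverage sets (demand points within 3 of each site):
  D-α: {Z-ε, Z-ζ}
  D-β: {}
  D-γ: {Z-γ, Z-ε}
  D-δ: {Z-ζ}
  D-ε: {Z-α, Z-ε, Z-η}
  D-ζ: {Z-β, Z-δ, Z-ζ}
No 2 sites suffice: every size-2 union leaves at least one demand point uncovered.
But {D-γ, D-ε, D-ζ} covers everything, so the minimum is 3.

3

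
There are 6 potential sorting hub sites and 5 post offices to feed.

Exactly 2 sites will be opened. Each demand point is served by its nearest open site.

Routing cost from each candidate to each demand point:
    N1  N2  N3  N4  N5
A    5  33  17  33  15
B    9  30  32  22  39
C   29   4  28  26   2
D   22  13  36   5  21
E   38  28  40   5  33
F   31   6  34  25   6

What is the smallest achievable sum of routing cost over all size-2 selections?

54

Open {A, C}.
  N1→A 5, N2→C 4, N3→A 17, N4→C 26, N5→C 2  ⇒ total 54.
Compare {A, D}: total 55.
Compare {A, F}: total 59.
No size-2 selection does better; minimum is 54.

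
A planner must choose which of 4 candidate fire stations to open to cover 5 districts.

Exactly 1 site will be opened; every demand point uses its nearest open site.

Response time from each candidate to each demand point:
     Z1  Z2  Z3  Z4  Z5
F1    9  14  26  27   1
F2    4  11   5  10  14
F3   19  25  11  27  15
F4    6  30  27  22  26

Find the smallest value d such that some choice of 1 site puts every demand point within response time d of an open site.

14

Open {F2}.
  Farthest demand point is Z5 at response time 14 (to F2); all others are ≤ 14.
With {F1} the worst case is 27.
With {F3} the worst case is 27.
No size-1 selection achieves below 14.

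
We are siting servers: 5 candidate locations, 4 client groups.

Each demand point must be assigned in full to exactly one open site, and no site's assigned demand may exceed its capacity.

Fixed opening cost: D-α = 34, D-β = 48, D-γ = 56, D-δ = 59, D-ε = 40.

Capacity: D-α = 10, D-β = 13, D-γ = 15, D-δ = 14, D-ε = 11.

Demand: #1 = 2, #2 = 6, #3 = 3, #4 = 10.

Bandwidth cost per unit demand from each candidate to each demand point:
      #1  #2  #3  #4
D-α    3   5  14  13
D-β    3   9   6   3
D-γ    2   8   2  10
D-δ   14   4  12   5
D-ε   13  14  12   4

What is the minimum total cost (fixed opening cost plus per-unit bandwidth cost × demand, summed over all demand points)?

166

Open {D-α, D-β}; cheapest assignment that respects the capacities:
  D-α (cap 10, load 8): #1, #2 — cost 2×3 + 6×5 = 36
  D-β (cap 13, load 13): #3, #4 — cost 3×6 + 10×3 = 48
  Shipping 84, fixed 82 → total 166.
  Any other capacity-feasible assignment to {D-α, D-β} ships for at least 84.
Compare {D-β, D-γ}: its best feasible assignment gives total 192.
Compare {D-γ, D-ε}: its best feasible assignment gives total 194.
Every other set of open sites that can feasibly serve all demand totals ≥ 192 even under its best assignment. Minimum: 166.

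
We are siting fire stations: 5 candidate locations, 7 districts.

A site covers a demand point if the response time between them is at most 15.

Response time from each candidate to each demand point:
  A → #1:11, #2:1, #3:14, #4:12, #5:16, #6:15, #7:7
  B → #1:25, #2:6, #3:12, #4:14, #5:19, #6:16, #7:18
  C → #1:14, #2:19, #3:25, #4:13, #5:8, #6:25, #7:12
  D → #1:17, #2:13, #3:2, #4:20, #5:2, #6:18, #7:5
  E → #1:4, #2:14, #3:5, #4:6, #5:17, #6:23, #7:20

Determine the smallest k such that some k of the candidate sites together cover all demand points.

Coverage sets (demand points within 15 of each site):
  A: {#1, #2, #3, #4, #6, #7}
  B: {#2, #3, #4}
  C: {#1, #4, #5, #7}
  D: {#2, #3, #5, #7}
  E: {#1, #2, #3, #4}
No single site covers all 7 demand points.
But {A, C} covers everything, so the minimum is 2.

2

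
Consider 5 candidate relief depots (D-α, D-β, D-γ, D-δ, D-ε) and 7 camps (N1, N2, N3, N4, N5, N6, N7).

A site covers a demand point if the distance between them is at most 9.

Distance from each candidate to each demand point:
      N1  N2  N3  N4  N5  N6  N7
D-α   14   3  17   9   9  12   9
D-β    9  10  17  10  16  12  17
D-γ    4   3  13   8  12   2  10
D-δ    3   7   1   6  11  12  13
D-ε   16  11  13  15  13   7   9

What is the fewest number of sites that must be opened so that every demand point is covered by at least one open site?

Coverage sets (demand points within 9 of each site):
  D-α: {N2, N4, N5, N7}
  D-β: {N1}
  D-γ: {N1, N2, N4, N6}
  D-δ: {N1, N2, N3, N4}
  D-ε: {N6, N7}
No 2 sites suffice: every size-2 union leaves at least one demand point uncovered.
But {D-α, D-γ, D-δ} covers everything, so the minimum is 3.

3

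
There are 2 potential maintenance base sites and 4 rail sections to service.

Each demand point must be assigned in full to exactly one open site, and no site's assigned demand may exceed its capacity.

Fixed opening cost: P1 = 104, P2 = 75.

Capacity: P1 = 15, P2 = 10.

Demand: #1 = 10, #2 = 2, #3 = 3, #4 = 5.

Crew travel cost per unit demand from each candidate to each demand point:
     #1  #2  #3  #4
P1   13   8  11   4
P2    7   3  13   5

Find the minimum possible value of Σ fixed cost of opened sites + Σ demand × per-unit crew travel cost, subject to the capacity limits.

Open {P1, P2}; cheapest assignment that respects the capacities:
  P1 (cap 15, load 10): #2, #3, #4 — cost 2×8 + 3×11 + 5×4 = 69
  P2 (cap 10, load 10): #1 — cost 10×7 = 70
  Shipping 139, fixed 179 → total 318.
  Any other capacity-feasible assignment to {P1, P2} ships for at least 139.
Total demand is 20 and no other set of sites has combined capacity ≥ 20, so {P1, P2} is the only feasible choice of open sites. Minimum: 318.

318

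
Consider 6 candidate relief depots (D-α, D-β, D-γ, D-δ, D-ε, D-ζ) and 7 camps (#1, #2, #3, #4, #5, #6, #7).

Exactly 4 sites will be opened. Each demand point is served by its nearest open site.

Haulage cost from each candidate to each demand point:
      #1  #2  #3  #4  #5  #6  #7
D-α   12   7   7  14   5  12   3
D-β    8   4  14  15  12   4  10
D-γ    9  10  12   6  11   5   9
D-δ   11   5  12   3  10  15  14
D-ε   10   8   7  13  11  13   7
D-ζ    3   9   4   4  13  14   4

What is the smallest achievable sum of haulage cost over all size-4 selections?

Open {D-α, D-β, D-δ, D-ζ}.
  #1→D-ζ 3, #2→D-β 4, #3→D-ζ 4, #4→D-δ 3, #5→D-α 5, #6→D-β 4, #7→D-α 3  ⇒ total 26.
Compare {D-α, D-β, D-γ, D-ζ}: total 27.
Compare {D-α, D-β, D-ε, D-ζ}: total 27.
No size-4 selection does better; minimum is 26.

26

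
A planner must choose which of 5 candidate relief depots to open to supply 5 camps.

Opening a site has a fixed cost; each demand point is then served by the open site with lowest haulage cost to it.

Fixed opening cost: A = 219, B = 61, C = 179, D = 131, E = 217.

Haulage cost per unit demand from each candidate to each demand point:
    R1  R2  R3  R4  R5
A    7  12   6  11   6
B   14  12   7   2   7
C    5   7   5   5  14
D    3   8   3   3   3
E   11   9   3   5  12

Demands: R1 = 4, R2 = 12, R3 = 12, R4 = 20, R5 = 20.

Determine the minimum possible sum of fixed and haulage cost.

Open {D}: assign each demand point to its cheapest open site.
  R1→D 4×3=12, R2→D 12×8=96, R3→D 12×3=36, R4→D 20×3=60, R5→D 20×3=60
  haulage cost 264, fixed 131 → total 395.
Compare {B, D}: haulage cost 244 + fixed 192 = 436.
Compare {B}: haulage cost 464 + fixed 61 = 525.
Compare {C, D}: haulage cost 252 + fixed 310 = 562.
All other subsets cost ≥ 436. Minimum total cost: 395.

395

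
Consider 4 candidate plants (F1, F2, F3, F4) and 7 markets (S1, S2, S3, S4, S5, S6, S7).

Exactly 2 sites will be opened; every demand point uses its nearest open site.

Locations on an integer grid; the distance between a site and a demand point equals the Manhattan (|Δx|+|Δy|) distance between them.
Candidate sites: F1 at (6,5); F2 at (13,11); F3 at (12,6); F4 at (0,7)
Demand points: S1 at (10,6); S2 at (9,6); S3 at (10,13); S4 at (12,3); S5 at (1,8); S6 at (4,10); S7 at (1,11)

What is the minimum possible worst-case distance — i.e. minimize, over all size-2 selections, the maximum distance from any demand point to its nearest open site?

Open {F2, F4}.
  Farthest demand point is S2 at distance 9 (to F2); all others are ≤ 9.
With {F3, F4} the worst case is 9.
With {F1, F2} the worst case is 11.
No size-2 selection achieves below 9.

9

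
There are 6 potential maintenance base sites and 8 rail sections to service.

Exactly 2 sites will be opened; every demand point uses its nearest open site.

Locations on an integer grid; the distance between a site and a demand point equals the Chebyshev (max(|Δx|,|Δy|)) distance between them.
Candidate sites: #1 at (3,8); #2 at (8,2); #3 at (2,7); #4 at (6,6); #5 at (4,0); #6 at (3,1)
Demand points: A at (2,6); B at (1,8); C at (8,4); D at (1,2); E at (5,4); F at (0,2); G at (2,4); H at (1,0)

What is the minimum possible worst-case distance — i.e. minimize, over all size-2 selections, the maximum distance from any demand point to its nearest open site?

Open {#1, #5}.
  Farthest demand point is C at distance 4 (to #5); all others are ≤ 4.
With {#3, #5} the worst case is 4.
With {#1, #6} the worst case is 5.
No size-2 selection achieves below 4.

4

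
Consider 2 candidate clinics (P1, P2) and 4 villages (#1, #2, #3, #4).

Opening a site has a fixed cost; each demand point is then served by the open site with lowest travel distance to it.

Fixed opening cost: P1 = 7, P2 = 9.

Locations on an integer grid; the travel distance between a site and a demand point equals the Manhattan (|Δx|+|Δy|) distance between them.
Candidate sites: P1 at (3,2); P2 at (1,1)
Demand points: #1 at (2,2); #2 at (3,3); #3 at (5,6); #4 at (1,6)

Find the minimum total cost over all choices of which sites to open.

Open {P1}: assign each demand point to its cheapest open site.
  #1→P1 1, #2→P1 1, #3→P1 6, #4→P1 6
  travel distance 14, fixed 7 → total 21.
Compare {P2}: travel distance 20 + fixed 9 = 29.
Compare {P1, P2}: travel distance 13 + fixed 16 = 29.

21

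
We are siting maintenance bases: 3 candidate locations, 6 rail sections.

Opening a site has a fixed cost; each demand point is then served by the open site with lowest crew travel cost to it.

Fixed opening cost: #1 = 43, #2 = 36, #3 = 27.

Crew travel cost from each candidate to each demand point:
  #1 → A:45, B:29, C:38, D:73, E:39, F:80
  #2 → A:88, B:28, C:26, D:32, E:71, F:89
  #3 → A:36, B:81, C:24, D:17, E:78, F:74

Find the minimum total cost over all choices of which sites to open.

Open {#1, #3}: assign each demand point to its cheapest open site.
  A→#3 36, B→#1 29, C→#3 24, D→#3 17, E→#1 39, F→#3 74
  crew travel cost 219, fixed 70 → total 289.
Compare {#2, #3}: crew travel cost 250 + fixed 63 = 313.
Compare {#1, #2, #3}: crew travel cost 218 + fixed 106 = 324.
Compare {#1, #2}: crew travel cost 250 + fixed 79 = 329.
All other subsets cost ≥ 313. Minimum total cost: 289.

289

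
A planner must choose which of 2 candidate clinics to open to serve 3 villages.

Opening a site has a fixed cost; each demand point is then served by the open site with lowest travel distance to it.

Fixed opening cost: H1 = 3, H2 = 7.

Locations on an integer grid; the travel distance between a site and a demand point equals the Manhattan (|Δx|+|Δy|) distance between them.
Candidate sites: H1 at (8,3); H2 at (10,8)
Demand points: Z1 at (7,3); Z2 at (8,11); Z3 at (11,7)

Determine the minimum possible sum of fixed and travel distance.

18

Open {H1, H2}: assign each demand point to its cheapest open site.
  Z1→H1 1, Z2→H2 5, Z3→H2 2
  travel distance 8, fixed 10 → total 18.
Compare {H1}: travel distance 16 + fixed 3 = 19.
Compare {H2}: travel distance 15 + fixed 7 = 22.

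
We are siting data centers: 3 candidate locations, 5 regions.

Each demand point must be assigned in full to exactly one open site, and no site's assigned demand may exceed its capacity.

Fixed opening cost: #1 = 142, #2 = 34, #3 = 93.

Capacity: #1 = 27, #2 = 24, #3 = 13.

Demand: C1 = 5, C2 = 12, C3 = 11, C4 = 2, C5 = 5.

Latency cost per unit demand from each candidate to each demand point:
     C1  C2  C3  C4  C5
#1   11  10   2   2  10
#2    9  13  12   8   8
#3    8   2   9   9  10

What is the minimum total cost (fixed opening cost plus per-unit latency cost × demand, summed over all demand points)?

Open {#2, #3}; cheapest assignment that respects the capacities:
  #2 (cap 24, load 23): C1, C3, C4, C5 — cost 5×9 + 11×12 + 2×8 + 5×8 = 233
  #3 (cap 13, load 12): C2 — cost 12×2 = 24
  Shipping 257, fixed 127 → total 384.
  Any other capacity-feasible assignment to {#2, #3} ships for at least 257.
Compare {#1, #3}: its best feasible assignment gives total 390.
Compare {#1, #2, #3}: its best feasible assignment gives total 404.
Every other set of open sites that can feasibly serve all demand totals ≥ 390 even under its best assignment. Minimum: 384.

384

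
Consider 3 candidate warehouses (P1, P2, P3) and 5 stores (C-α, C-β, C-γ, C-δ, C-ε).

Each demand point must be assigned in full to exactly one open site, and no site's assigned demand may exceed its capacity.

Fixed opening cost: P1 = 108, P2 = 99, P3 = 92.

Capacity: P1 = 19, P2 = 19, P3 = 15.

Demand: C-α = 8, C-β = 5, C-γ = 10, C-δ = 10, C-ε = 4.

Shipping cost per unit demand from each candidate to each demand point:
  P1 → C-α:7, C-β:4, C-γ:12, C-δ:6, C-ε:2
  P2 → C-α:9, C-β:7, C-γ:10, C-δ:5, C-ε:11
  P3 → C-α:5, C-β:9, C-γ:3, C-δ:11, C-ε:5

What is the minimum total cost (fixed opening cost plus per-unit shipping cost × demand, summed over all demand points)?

Open {P1, P2, P3}; cheapest assignment that respects the capacities:
  P1 (cap 19, load 17): C-α, C-β, C-ε — cost 8×7 + 5×4 + 4×2 = 84
  P2 (cap 19, load 10): C-δ — cost 10×5 = 50
  P3 (cap 15, load 10): C-γ — cost 10×3 = 30
  Shipping 164, fixed 299 → total 463.
  Any other capacity-feasible assignment to {P1, P2, P3} ships for at least 164.
Compare {P1, P2}: its best feasible assignment gives total 467.
Every other set of open sites that can feasibly serve all demand totals ≥ 467 even under its best assignment. Minimum: 463.

463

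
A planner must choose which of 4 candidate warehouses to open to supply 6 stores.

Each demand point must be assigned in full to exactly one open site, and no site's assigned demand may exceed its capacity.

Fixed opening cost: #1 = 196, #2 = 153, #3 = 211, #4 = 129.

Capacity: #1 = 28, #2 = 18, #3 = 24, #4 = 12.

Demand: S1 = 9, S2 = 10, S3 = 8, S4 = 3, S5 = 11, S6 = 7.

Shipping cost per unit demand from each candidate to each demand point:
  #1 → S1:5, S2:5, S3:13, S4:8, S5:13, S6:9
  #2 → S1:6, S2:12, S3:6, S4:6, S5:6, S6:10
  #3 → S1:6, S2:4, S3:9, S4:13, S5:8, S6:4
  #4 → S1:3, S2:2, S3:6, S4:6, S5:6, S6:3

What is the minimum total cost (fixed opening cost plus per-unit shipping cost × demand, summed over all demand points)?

751

Open {#2, #3, #4}; cheapest assignment that respects the capacities:
  #2 (cap 18, load 14): S4, S5 — cost 3×6 + 11×6 = 84
  #3 (cap 24, load 24): S1, S3, S6 — cost 9×6 + 8×9 + 7×4 = 154
  #4 (cap 12, load 10): S2 — cost 10×2 = 20
  Shipping 258, fixed 493 → total 751.
  Any other capacity-feasible assignment to {#2, #3, #4} ships for at least 258.
Compare {#1, #3}: its best feasible assignment gives total 761.
Compare {#1, #2, #4}: its best feasible assignment gives total 768.
Every other set of open sites that can feasibly serve all demand totals ≥ 761 even under its best assignment. Minimum: 751.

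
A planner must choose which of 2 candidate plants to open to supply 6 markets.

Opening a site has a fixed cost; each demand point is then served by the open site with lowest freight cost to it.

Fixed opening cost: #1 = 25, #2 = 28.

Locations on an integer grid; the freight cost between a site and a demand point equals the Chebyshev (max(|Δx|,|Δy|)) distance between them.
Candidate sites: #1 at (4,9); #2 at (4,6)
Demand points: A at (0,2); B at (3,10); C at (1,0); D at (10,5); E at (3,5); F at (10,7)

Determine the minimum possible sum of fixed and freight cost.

Open {#2}: assign each demand point to its cheapest open site.
  A→#2 4, B→#2 4, C→#2 6, D→#2 6, E→#2 1, F→#2 6
  freight cost 27, fixed 28 → total 55.
Compare {#1}: freight cost 33 + fixed 25 = 58.
Compare {#1, #2}: freight cost 24 + fixed 53 = 77.

55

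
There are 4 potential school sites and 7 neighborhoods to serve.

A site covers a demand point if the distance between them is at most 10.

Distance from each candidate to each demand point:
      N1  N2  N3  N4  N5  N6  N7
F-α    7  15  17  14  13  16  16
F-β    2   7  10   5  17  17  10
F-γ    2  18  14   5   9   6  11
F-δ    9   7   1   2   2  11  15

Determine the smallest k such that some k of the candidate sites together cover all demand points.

2

Coverage sets (demand points within 10 of each site):
  F-α: {N1}
  F-β: {N1, N2, N3, N4, N7}
  F-γ: {N1, N4, N5, N6}
  F-δ: {N1, N2, N3, N4, N5}
No single site covers all 7 demand points.
But {F-β, F-γ} covers everything, so the minimum is 2.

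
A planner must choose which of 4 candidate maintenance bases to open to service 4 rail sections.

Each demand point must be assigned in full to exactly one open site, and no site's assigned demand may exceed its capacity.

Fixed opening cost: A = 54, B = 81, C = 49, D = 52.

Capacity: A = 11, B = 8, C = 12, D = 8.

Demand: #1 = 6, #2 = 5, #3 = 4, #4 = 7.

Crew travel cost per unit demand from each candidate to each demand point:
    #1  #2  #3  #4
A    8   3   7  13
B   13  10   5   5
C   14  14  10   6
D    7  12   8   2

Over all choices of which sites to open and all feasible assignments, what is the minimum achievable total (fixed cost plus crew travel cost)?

248

Open {A, C}; cheapest assignment that respects the capacities:
  A (cap 11, load 11): #1, #2 — cost 6×8 + 5×3 = 63
  C (cap 12, load 11): #3, #4 — cost 4×10 + 7×6 = 82
  Shipping 145, fixed 103 → total 248.
  Any other capacity-feasible assignment to {A, C} ships for at least 145.
Compare {A, C, D}: its best feasible assignment gives total 272.
Compare {A, B, D}: its best feasible assignment gives total 284.
Every other set of open sites that can feasibly serve all demand totals ≥ 272 even under its best assignment. Minimum: 248.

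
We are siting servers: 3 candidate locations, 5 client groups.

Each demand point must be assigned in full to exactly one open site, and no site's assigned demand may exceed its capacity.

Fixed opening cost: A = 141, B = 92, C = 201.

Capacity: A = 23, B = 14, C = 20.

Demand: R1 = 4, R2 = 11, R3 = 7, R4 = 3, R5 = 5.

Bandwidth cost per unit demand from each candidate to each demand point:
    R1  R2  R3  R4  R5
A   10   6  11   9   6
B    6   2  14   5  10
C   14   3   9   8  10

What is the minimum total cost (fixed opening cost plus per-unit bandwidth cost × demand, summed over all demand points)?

417

Open {A, B}; cheapest assignment that respects the capacities:
  A (cap 23, load 16): R1, R3, R5 — cost 4×10 + 7×11 + 5×6 = 147
  B (cap 14, load 14): R2, R4 — cost 11×2 + 3×5 = 37
  Shipping 184, fixed 233 → total 417.
  Any other capacity-feasible assignment to {A, B} ships for at least 184.
Compare {B, C}: its best feasible assignment gives total 478.
Compare {A, C}: its best feasible assignment gives total 535.
Every other set of open sites that can feasibly serve all demand totals ≥ 478 even under its best assignment. Minimum: 417.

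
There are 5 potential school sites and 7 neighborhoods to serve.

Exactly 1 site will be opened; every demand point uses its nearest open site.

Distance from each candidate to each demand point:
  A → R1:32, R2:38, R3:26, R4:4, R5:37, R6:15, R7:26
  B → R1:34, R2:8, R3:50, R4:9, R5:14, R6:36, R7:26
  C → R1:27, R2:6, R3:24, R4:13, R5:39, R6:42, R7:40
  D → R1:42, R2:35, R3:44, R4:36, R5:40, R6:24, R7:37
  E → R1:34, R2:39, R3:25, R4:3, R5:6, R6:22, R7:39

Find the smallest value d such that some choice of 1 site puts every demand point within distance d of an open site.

38

Open {A}.
  Farthest demand point is R2 at distance 38 (to A); all others are ≤ 38.
With {E} the worst case is 39.
With {C} the worst case is 42.
No size-1 selection achieves below 38.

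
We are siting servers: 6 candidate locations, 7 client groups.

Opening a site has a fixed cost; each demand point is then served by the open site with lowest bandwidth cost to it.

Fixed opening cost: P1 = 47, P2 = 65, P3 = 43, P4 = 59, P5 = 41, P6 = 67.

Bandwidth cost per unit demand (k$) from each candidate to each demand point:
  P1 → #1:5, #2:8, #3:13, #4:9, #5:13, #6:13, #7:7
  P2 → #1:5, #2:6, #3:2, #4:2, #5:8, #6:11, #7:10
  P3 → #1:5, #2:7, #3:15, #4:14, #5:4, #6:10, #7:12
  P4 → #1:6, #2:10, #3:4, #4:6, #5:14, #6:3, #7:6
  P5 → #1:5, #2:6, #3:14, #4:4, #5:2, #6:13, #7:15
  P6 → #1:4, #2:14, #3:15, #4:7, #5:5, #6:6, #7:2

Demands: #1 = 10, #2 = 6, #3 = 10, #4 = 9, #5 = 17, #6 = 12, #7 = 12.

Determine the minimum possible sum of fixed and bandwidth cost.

Open {P4, P5}: assign each demand point to its cheapest open site.
  #1→P5 10×5=50, #2→P5 6×6=36, #3→P4 10×4=40, #4→P5 9×4=36, #5→P5 17×2=34, #6→P4 12×3=36, #7→P4 12×6=72
  bandwidth cost 304, fixed 100 → total 404.
Compare {P4, P5, P6}: bandwidth cost 246 + fixed 167 = 413.
Compare {P2, P5, P6}: bandwidth cost 244 + fixed 173 = 417.
Compare {P2, P6}: bandwidth cost 295 + fixed 132 = 427.
All other subsets cost ≥ 413. Minimum total cost: 404.

404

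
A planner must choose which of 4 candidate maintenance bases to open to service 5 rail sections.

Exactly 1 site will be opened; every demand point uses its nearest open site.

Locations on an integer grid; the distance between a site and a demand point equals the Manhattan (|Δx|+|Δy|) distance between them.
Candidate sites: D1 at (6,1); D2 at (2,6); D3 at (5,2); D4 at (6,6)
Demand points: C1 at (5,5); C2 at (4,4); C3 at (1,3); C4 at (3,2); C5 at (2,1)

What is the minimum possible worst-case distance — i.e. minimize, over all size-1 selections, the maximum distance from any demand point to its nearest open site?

Open {D2}.
  Farthest demand point is C4 at distance 5 (to D2); all others are ≤ 5.
With {D3} the worst case is 5.
With {D1} the worst case is 7.
No size-1 selection achieves below 5.

5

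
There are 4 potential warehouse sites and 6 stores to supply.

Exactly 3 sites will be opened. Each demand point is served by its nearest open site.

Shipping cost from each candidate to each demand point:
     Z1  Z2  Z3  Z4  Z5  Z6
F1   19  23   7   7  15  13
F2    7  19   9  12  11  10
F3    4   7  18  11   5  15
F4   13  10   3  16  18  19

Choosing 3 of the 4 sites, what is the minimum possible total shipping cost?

39

Open {F1, F3, F4}.
  Z1→F3 4, Z2→F3 7, Z3→F4 3, Z4→F1 7, Z5→F3 5, Z6→F1 13  ⇒ total 39.
Compare {F1, F2, F3}: total 40.
Compare {F2, F3, F4}: total 40.
No size-3 selection does better; minimum is 39.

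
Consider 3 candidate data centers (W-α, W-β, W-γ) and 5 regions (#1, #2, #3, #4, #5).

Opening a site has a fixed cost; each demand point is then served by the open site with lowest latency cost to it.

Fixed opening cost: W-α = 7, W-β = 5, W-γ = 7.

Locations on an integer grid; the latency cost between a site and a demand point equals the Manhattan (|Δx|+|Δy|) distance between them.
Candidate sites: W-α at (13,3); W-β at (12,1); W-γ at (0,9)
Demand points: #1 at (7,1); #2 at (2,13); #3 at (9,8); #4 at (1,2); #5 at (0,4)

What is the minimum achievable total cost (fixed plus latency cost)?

46

Open {W-β, W-γ}: assign each demand point to its cheapest open site.
  #1→W-β 5, #2→W-γ 6, #3→W-β 10, #4→W-γ 8, #5→W-γ 5
  latency cost 34, fixed 12 → total 46.
Compare {W-α, W-γ}: latency cost 36 + fixed 14 = 50.
Compare {W-γ}: latency cost 44 + fixed 7 = 51.
Compare {W-α, W-β, W-γ}: latency cost 33 + fixed 19 = 52.
All other subsets cost ≥ 50. Minimum total cost: 46.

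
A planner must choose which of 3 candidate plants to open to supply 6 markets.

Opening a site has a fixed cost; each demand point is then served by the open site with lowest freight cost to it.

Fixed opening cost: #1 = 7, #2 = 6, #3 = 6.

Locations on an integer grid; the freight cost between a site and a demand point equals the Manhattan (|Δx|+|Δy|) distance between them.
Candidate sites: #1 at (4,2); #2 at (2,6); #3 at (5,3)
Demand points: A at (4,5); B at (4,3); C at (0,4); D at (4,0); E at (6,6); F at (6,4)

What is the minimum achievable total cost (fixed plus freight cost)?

26

Open {#3}: assign each demand point to its cheapest open site.
  A→#3 3, B→#3 1, C→#3 6, D→#3 4, E→#3 4, F→#3 2
  freight cost 20, fixed 6 → total 26.
Compare {#1}: freight cost 22 + fixed 7 = 29.
Compare {#2, #3}: freight cost 18 + fixed 12 = 30.
Compare {#1, #2}: freight cost 18 + fixed 13 = 31.
All other subsets cost ≥ 29. Minimum total cost: 26.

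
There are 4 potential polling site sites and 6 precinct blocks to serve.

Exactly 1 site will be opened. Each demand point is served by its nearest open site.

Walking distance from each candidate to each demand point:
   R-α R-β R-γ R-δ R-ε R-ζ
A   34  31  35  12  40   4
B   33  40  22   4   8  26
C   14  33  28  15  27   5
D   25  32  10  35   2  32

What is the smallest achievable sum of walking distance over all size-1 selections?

122

Open {C}.
  R-α→C 14, R-β→C 33, R-γ→C 28, R-δ→C 15, R-ε→C 27, R-ζ→C 5  ⇒ total 122.
Compare {B}: total 133.
Compare {D}: total 136.
No size-1 selection does better; minimum is 122.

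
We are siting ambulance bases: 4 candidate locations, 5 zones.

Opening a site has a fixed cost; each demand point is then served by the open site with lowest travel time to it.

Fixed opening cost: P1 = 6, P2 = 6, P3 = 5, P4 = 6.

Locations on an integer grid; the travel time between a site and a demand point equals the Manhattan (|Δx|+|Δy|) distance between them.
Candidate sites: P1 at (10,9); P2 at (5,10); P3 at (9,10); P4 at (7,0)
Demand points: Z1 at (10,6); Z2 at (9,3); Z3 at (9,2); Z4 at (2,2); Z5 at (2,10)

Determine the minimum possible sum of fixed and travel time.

39

Open {P3, P4}: assign each demand point to its cheapest open site.
  Z1→P3 5, Z2→P4 5, Z3→P4 4, Z4→P4 7, Z5→P3 7
  travel time 28, fixed 11 → total 39.
Compare {P1, P4}: travel time 28 + fixed 12 = 40.
Compare {P2, P4}: travel time 28 + fixed 12 = 40.
Compare {P1, P2, P4}: travel time 22 + fixed 18 = 40.
All other subsets cost ≥ 40. Minimum total cost: 39.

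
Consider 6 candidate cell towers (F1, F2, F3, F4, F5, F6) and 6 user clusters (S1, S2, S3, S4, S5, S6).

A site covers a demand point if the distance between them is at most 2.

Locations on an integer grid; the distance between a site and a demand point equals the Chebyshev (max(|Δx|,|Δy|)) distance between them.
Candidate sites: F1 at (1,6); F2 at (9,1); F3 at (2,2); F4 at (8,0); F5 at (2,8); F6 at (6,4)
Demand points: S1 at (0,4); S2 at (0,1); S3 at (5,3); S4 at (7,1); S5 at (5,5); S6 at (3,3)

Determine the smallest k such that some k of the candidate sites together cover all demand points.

3

Coverage sets (demand points within 2 of each site):
  F1: {S1}
  F2: {S4}
  F3: {S1, S2, S6}
  F4: {S4}
  F5: {}
  F6: {S3, S5}
No 2 sites suffice: every size-2 union leaves at least one demand point uncovered.
But {F2, F3, F6} covers everything, so the minimum is 3.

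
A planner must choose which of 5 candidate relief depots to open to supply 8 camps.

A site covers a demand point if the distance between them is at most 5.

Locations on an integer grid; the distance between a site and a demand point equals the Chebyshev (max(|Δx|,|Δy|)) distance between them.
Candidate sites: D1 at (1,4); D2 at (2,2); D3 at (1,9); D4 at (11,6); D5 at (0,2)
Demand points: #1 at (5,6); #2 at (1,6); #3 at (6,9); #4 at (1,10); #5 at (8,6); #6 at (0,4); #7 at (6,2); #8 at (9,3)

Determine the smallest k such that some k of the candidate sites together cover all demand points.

Coverage sets (demand points within 5 of each site):
  D1: {#1, #2, #3, #6, #7}
  D2: {#1, #2, #6, #7}
  D3: {#1, #2, #3, #4, #6}
  D4: {#3, #5, #7, #8}
  D5: {#1, #2, #6}
No single site covers all 8 demand points.
But {D3, D4} covers everything, so the minimum is 2.

2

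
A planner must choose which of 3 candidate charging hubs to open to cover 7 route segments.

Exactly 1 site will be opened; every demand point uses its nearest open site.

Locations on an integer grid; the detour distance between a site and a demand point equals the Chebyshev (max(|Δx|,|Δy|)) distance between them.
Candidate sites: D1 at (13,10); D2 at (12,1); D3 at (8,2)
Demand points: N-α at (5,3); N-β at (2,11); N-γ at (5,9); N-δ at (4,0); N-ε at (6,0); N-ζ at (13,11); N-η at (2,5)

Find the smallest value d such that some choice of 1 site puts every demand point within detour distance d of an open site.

Open {D3}.
  Farthest demand point is N-β at detour distance 9 (to D3); all others are ≤ 9.
With {D2} the worst case is 10.
With {D1} the worst case is 11.
No size-1 selection achieves below 9.

9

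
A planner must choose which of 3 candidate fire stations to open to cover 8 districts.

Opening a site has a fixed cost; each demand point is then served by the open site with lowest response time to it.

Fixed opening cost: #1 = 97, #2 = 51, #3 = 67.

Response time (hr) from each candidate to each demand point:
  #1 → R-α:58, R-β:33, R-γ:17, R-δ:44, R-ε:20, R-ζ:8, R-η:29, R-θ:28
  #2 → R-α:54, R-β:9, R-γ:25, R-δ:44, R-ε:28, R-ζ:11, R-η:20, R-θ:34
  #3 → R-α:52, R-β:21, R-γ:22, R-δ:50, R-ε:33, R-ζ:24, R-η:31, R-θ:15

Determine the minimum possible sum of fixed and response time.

Open {#2}: assign each demand point to its cheapest open site.
  R-α→#2 54, R-β→#2 9, R-γ→#2 25, R-δ→#2 44, R-ε→#2 28, R-ζ→#2 11, R-η→#2 20, R-θ→#2 34
  response time 225, fixed 51 → total 276.
Compare {#3}: response time 248 + fixed 67 = 315.
Compare {#2, #3}: response time 201 + fixed 118 = 319.
Compare {#1}: response time 237 + fixed 97 = 334.
All other subsets cost ≥ 315. Minimum total cost: 276.

276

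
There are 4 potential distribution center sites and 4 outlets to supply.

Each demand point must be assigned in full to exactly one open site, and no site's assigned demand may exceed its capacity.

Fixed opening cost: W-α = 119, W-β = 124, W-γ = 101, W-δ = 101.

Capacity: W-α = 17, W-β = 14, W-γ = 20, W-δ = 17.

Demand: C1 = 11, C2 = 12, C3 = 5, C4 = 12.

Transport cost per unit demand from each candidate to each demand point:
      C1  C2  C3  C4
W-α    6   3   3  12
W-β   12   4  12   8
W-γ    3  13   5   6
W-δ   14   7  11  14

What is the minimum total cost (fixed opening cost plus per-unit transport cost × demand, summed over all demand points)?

Open {W-α, W-β, W-γ}; cheapest assignment that respects the capacities:
  W-α (cap 17, load 17): C2, C3 — cost 12×3 + 5×3 = 51
  W-β (cap 14, load 12): C4 — cost 12×8 = 96
  W-γ (cap 20, load 11): C1 — cost 11×3 = 33
  Shipping 180, fixed 344 → total 524.
  Any other capacity-feasible assignment to {W-α, W-β, W-γ} ships for at least 180.
Compare {W-α, W-γ, W-δ}: its best feasible assignment gives total 558.
Compare {W-β, W-γ, W-δ}: its best feasible assignment gives total 564.
Every other set of open sites that can feasibly serve all demand totals ≥ 558 even under its best assignment. Minimum: 524.

524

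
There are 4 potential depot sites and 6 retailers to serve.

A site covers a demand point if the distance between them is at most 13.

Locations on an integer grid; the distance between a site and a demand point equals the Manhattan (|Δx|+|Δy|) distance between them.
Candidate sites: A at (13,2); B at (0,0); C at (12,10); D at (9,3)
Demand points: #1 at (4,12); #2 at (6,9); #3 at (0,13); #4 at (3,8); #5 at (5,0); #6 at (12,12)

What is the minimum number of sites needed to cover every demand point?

Coverage sets (demand points within 13 of each site):
  A: {#5, #6}
  B: {#3, #4, #5}
  C: {#1, #2, #4, #6}
  D: {#2, #4, #5, #6}
No single site covers all 6 demand points.
But {B, C} covers everything, so the minimum is 2.

2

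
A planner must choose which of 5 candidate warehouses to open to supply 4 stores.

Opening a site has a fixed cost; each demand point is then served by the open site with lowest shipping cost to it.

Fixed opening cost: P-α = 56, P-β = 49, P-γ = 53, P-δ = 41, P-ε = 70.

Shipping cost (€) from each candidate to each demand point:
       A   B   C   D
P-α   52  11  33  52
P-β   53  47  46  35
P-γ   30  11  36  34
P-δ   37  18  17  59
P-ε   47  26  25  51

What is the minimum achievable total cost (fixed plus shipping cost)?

Open {P-γ}: assign each demand point to its cheapest open site.
  A→P-γ 30, B→P-γ 11, C→P-γ 36, D→P-γ 34
  shipping cost 111, fixed 53 → total 164.
Compare {P-δ}: shipping cost 131 + fixed 41 = 172.
Compare {P-γ, P-δ}: shipping cost 92 + fixed 94 = 186.
Compare {P-β, P-δ}: shipping cost 107 + fixed 90 = 197.
All other subsets cost ≥ 172. Minimum total cost: 164.

164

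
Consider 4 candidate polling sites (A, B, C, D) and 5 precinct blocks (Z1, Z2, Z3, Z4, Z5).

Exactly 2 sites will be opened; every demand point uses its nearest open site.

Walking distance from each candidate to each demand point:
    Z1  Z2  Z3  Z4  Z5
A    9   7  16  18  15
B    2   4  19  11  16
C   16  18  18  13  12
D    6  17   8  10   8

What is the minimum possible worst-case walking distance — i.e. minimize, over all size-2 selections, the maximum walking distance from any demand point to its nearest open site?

Open {A, D}.
  Farthest demand point is Z4 at walking distance 10 (to D); all others are ≤ 10.
With {B, D} the worst case is 10.
With {A, B} the worst case is 16.
No size-2 selection achieves below 10.

10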